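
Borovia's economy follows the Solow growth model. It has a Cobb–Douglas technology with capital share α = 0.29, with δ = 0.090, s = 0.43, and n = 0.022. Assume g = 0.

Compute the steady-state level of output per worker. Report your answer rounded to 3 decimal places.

In steady state, investment equals break-even investment: s·k^α = (n + δ)·k.
Rearranging, k^(1−α) = s / (n + δ).
k^0.71 = 0.43 / (0.022 + 0.090) = 0.43 / 0.112 = 3.8393
k* = 3.8393^(1/0.71) ≈ 6.6510
y* = (k*)^α = 6.6510^0.29 ≈ 1.7324

y* = 1.732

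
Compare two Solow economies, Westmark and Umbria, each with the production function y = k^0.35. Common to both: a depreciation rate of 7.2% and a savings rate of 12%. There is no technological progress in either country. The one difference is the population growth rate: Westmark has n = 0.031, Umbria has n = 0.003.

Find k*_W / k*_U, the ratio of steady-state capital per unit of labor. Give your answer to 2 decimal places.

Steady-state k* = [s/(n + δ)]^(1/(1−α)), so the ratio is [ (s_W/(n + δ)_W) / (s_U/(n + δ)_U) ]^1.5385.
s_W/(n + δ)_W = 0.12/0.103 = 1.1650; s_U/(n + δ)_U = 0.12/0.075 = 1.6000.
Ratio = (1.1650/1.6000)^1.5385 = 0.7281^1.5385 ≈ 0.6137

ratio ≈ 0.61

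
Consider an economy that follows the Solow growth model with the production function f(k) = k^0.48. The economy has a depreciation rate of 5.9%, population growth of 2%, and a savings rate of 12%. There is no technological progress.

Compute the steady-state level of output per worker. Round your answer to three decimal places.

At the steady state, Δk = 0, so s·k^α = (n + δ)·k.
Rearranging, k^(1−α) = s / (n + δ).
k^0.52 = 0.12 / (0.020 + 0.059) = 0.12 / 0.079 = 1.5190
k* = 1.5190^(1/0.52) ≈ 2.2343
y* = (k*)^α = 2.2343^0.48 ≈ 1.4709

y* ≈ 1.471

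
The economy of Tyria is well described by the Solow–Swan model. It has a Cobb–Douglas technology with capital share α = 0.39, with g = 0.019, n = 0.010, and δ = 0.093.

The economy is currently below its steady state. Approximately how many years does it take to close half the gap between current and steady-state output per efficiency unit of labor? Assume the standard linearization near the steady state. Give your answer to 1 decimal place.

Near the steady state the convergence rate is λ = (1 − α)(n + g + δ).
λ = (1 − 0.39) × 0.122 = 0.61 × 0.122 = 0.07442
Half-life = ln 2 / λ = 0.6931 / 0.07442 ≈ 9.31 years

about 9.3 years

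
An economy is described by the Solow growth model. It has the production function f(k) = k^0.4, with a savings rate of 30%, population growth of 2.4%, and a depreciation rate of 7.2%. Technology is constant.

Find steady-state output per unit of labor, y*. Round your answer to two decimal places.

y* ≈ 2.14

At the steady state, Δk = 0, so s·k^α = (n + δ)·k.
Rearranging, k^(1−α) = s / (n + δ).
k^0.6 = 0.30 / (0.024 + 0.072) = 0.30 / 0.096 = 3.1250
k* = 3.1250^(1/0.6) ≈ 6.6796
y* = (k*)^α = 6.6796^0.4 ≈ 2.1375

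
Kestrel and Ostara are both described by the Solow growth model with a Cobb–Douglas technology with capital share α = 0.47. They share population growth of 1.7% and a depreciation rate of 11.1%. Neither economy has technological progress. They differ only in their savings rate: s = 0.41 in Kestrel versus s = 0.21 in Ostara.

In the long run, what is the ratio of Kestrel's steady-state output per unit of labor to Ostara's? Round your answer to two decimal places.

Steady-state y* = [s/(n + δ)]^(α/(1−α)), so the ratio is [ (s_K/(n + δ)_K) / (s_O/(n + δ)_O) ]^0.8868.
s_K/(n + δ)_K = 0.41/0.128 = 3.2031; s_O/(n + δ)_O = 0.21/0.128 = 1.6406.
Ratio = (3.2031/1.6406)^0.8868 = 1.9524^0.8868 ≈ 1.8100

y*_K / y*_O ≈ 1.81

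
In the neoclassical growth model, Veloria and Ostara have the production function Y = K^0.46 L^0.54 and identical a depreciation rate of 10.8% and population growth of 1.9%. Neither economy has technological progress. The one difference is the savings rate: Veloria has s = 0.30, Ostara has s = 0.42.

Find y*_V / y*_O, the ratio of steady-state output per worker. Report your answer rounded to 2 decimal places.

Steady-state y* = [s/(n + δ)]^(α/(1−α)), so the ratio is [ (s_V/(n + δ)_V) / (s_O/(n + δ)_O) ]^0.8519.
s_V/(n + δ)_V = 0.30/0.127 = 2.3622; s_O/(n + δ)_O = 0.42/0.127 = 3.3071.
Ratio = (2.3622/3.3071)^0.8519 = 0.7143^0.8519 ≈ 0.7508

y*_V / y*_O ≈ 0.75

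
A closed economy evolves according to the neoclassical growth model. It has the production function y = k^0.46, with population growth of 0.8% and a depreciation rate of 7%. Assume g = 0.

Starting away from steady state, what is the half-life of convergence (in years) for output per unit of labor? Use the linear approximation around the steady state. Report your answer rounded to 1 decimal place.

Near the steady state the convergence rate is λ = (1 − α)(n + δ).
λ = (1 − 0.46) × 0.078 = 0.54 × 0.078 = 0.04212
Half-life = ln 2 / λ = 0.6931 / 0.04212 ≈ 16.46 years

t_½ ≈ 16.5 years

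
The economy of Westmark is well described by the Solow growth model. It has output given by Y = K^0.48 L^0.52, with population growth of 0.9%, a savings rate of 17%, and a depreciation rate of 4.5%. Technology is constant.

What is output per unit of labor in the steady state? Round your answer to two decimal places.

At the steady state, Δk = 0, so s·k^α = (n + δ)·k.
Rearranging, k^(1−α) = s / (n + δ).
k^0.52 = 0.17 / (0.009 + 0.045) = 0.17 / 0.054 = 3.1481
k* = 3.1481^(1/0.52) ≈ 9.0737
y* = (k*)^α = 9.0737^0.48 ≈ 2.8823

y* ≈ 2.88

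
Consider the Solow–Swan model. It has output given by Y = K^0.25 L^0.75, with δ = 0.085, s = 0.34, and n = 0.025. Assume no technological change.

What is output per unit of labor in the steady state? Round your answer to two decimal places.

In steady state, investment equals break-even investment: s·k^α = (n + δ)·k.
Rearranging, k^(1−α) = s / (n + δ).
k^0.75 = 0.34 / (0.025 + 0.085) = 0.34 / 0.110 = 3.0909
k* = 3.0909^(1/0.75) ≈ 4.5024
y* = (k*)^α = 4.5024^0.25 ≈ 1.4567

y* ≈ 1.46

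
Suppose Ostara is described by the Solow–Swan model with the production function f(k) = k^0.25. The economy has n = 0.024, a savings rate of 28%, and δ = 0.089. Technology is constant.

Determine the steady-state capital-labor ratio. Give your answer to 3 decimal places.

Steady state requires s·f(k) = (n + δ)·k, i.e. s·k^α = (n + δ)·k.
Rearranging, k^(1−α) = s / (n + δ).
k^0.75 = 0.28 / (0.024 + 0.089) = 0.28 / 0.113 = 2.4779
k* = 2.4779^(1/0.75) ≈ 3.3531

k* ≈ 3.353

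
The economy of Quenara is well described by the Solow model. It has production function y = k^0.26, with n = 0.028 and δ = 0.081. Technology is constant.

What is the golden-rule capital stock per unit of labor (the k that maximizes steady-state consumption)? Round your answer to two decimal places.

The golden rule sets f'(k) = n + δ, i.e. α·k^(α−1) = n + δ.
So k^(1−α) = α / (n + δ) = 0.26 / 0.109 = 2.3853.
k_gold = 2.3853^(1/0.74) ≈ 3.2374

k_gold ≈ 3.24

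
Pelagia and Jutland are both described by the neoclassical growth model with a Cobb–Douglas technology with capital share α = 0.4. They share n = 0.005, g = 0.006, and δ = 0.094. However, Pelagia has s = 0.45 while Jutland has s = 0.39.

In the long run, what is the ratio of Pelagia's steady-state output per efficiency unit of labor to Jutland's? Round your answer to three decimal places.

Steady-state y* = [s/(n + g + δ)]^(α/(1−α)), so the ratio is [ (s_P/(n + g + δ)_P) / (s_J/(n + g + δ)_J) ]^0.6667.
s_P/(n + g + δ)_P = 0.45/0.105 = 4.2857; s_J/(n + g + δ)_J = 0.39/0.105 = 3.7143.
Ratio = (4.2857/3.7143)^0.6667 = 1.1538^0.6667 ≈ 1.1001

y*_P / y*_J ≈ 1.100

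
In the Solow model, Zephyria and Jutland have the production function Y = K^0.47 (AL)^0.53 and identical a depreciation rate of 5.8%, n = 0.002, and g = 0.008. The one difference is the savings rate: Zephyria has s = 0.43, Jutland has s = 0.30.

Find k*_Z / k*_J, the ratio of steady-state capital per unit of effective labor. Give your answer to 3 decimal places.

ratio ≈ 1.972

Steady-state k* = [s/(n + g + δ)]^(1/(1−α)), so the ratio is [ (s_Z/(n + g + δ)_Z) / (s_J/(n + g + δ)_J) ]^1.8868.
s_Z/(n + g + δ)_Z = 0.43/0.068 = 6.3235; s_J/(n + g + δ)_J = 0.30/0.068 = 4.4118.
Ratio = (6.3235/4.4118)^1.8868 = 1.4333^1.8868 ≈ 1.9723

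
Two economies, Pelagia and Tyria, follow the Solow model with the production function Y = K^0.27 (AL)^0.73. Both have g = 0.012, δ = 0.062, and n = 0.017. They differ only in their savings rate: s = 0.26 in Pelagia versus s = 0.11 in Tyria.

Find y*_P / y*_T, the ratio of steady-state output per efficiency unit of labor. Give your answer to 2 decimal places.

y*_P / y*_T ≈ 1.37

Steady-state y* = [s/(n + g + δ)]^(α/(1−α)), so the ratio is [ (s_P/(n + g + δ)_P) / (s_T/(n + g + δ)_T) ]^0.3699.
s_P/(n + g + δ)_P = 0.26/0.091 = 2.8571; s_T/(n + g + δ)_T = 0.11/0.091 = 1.2088.
Ratio = (2.8571/1.2088)^0.3699 = 2.3636^0.3699 ≈ 1.3746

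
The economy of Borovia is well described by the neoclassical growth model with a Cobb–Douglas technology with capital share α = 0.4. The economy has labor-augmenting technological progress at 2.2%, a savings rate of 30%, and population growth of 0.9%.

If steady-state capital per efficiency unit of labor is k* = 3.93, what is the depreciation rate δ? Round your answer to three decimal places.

δ ≈ 0.101

In steady state, investment equals break-even investment: s·k^α = (n + g + δ)·k.
So s / (n + g + δ) = (k*)^(1−α) = 3.93^0.6 = 2.2732.
Therefore n + g + δ = s / 2.2732 = 0.30 / 2.2732 = 0.1320, so δ = 0.1320 − 0.031 = 0.1010.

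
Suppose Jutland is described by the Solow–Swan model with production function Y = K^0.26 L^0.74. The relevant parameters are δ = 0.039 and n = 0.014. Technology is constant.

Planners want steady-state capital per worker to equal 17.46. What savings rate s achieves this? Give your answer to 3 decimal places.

In steady state, investment equals break-even investment: s·k^α = (n + δ)·k.
So s / (n + δ) = (k*)^(1−α) = 17.46^0.74 = 8.3007.
Therefore s = 8.3007 × (n + δ) = 8.3007 × 0.053 = 0.4399.

s ≈ 0.440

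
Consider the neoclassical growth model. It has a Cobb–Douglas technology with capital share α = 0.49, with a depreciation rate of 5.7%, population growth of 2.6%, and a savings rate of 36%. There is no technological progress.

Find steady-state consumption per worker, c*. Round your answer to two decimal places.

Steady state requires s·f(k) = (n + δ)·k, i.e. s·k^α = (n + δ)·k.
Dividing both sides by k: k^(1−α) = s / (n + δ).
k^0.51 = 0.36 / (0.026 + 0.057) = 0.36 / 0.083 = 4.3373
k* = 4.3373^(1/0.51) ≈ 17.7603
y* = (k*)^α = 17.7603^0.49 ≈ 4.0948
c* = (1 − s)·y* = (1 − 0.36) × 4.0948 ≈ 2.6207

c* = 2.62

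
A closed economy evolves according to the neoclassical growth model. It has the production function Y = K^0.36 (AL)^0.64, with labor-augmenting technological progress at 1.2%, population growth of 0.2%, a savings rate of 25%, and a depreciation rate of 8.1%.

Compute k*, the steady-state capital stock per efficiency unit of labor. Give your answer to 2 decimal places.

At the steady state, Δk = 0, so s·k^α = (n + g + δ)·k.
Dividing both sides by k: k^(1−α) = s / (n + g + δ).
k^0.64 = 0.25 / (0.002 + 0.012 + 0.081) = 0.25 / 0.095 = 2.6316
k* = 2.6316^(1/0.64) ≈ 4.5352

k* ≈ 4.54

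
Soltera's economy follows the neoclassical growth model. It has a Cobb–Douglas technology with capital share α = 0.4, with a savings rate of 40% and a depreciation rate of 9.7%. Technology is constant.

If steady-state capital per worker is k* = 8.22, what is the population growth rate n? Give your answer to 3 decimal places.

Steady state requires s·f(k) = (n + δ)·k, i.e. s·k^α = (n + δ)·k.
So s / (n + δ) = (k*)^(1−α) = 8.22^0.6 = 3.5393.
Therefore n + δ = s / 3.5393 = 0.40 / 3.5393 = 0.1130, so n = 0.1130 − 0.097 = 0.0160.

n ≈ 0.016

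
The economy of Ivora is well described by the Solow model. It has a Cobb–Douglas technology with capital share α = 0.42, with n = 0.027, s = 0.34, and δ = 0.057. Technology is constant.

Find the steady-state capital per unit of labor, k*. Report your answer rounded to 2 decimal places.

k* = 11.14

At the steady state, Δk = 0, so s·k^α = (n + δ)·k.
Rearranging, k^(1−α) = s / (n + δ).
k^0.58 = 0.34 / (0.027 + 0.057) = 0.34 / 0.084 = 4.0476
k* = 4.0476^(1/0.58) ≈ 11.1402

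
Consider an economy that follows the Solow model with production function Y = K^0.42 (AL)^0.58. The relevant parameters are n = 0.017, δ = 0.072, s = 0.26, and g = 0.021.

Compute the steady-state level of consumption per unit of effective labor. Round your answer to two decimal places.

Steady state requires s·f(k) = (n + g + δ)·k, i.e. s·k^α = (n + g + δ)·k.
Rearranging, k^(1−α) = s / (n + g + δ).
k^0.58 = 0.26 / (0.017 + 0.021 + 0.072) = 0.26 / 0.110 = 2.3636
k* = 2.3636^(1/0.58) ≈ 4.4065
y* = (k*)^α = 4.4065^0.42 ≈ 1.8643
c* = (1 − s)·y* = (1 − 0.26) × 1.8643 ≈ 1.3796

c* = 1.38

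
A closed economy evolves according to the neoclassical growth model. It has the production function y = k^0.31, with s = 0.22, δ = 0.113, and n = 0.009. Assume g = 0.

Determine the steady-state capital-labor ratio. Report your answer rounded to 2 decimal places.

k* = 2.35

Steady state requires s·f(k) = (n + δ)·k, i.e. s·k^α = (n + δ)·k.
Dividing both sides by k: k^(1−α) = s / (n + δ).
k^0.69 = 0.22 / (0.009 + 0.113) = 0.22 / 0.122 = 1.8033
k* = 1.8033^(1/0.69) ≈ 2.3502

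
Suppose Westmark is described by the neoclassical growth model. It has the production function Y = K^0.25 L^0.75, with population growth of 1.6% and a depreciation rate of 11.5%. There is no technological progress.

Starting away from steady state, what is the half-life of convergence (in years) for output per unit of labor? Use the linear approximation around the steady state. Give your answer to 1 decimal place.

t_½ ≈ 7.1 years

Near the steady state the convergence rate is λ = (1 − α)(n + δ).
λ = (1 − 0.25) × 0.131 = 0.75 × 0.131 = 0.09825
Half-life = ln 2 / λ = 0.6931 / 0.09825 ≈ 7.05 years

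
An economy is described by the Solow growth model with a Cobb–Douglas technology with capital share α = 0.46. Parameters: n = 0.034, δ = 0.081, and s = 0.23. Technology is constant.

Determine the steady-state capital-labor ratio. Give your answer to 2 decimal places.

In steady state, investment equals break-even investment: s·k^α = (n + δ)·k.
Dividing both sides by k: k^(1−α) = s / (n + δ).
k^0.54 = 0.23 / (0.034 + 0.081) = 0.23 / 0.115 = 2.0000
k* = 2.0000^(1/0.54) ≈ 3.6096

k* = 3.61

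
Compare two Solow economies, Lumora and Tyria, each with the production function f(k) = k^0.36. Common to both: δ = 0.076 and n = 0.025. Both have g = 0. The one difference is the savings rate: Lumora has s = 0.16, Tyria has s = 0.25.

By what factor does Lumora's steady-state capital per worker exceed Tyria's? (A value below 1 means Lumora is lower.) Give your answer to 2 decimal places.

Steady-state k* = [s/(n + δ)]^(1/(1−α)), so the ratio is [ (s_L/(n + δ)_L) / (s_T/(n + δ)_T) ]^1.5625.
s_L/(n + δ)_L = 0.16/0.101 = 1.5842; s_T/(n + δ)_T = 0.25/0.101 = 2.4752.
Ratio = (1.5842/2.4752)^1.5625 = 0.6400^1.5625 ≈ 0.4979

ratio ≈ 0.50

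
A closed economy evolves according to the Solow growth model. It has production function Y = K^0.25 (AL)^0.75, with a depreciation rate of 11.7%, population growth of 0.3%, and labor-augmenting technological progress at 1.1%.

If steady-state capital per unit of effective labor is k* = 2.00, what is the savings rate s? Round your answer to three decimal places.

s ≈ 0.220

In steady state, investment equals break-even investment: s·k^α = (n + g + δ)·k.
So s / (n + g + δ) = (k*)^(1−α) = 2.00^0.75 = 1.6818.
Therefore s = 1.6818 × (n + g + δ) = 1.6818 × 0.131 = 0.2203.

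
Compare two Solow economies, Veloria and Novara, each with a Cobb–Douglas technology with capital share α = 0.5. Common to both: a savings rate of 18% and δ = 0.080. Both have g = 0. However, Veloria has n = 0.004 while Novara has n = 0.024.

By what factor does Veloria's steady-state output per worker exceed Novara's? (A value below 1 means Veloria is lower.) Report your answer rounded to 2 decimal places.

y*_V / y*_N ≈ 1.24

Steady-state y* = [s/(n + δ)]^(α/(1−α)), so the ratio is [ (s_V/(n + δ)_V) / (s_N/(n + δ)_N) ]^1.
s_V/(n + δ)_V = 0.18/0.084 = 2.1429; s_N/(n + δ)_N = 0.18/0.104 = 1.7308.
Ratio = (2.1429/1.7308)^1 = 1.2381^1 ≈ 1.2381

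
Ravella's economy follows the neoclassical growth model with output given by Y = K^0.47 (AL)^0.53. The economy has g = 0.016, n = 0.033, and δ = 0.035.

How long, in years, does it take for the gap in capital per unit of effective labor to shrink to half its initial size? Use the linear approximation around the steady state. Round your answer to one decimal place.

Near the steady state the convergence rate is λ = (1 − α)(n + g + δ).
λ = (1 − 0.47) × 0.084 = 0.53 × 0.084 = 0.04452
Half-life = ln 2 / λ = 0.6931 / 0.04452 ≈ 15.57 years

about 15.6 years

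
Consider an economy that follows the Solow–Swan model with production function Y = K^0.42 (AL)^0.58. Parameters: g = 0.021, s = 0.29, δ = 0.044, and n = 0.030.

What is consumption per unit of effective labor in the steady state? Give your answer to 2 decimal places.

c* = 1.59

In steady state, investment equals break-even investment: s·k^α = (n + g + δ)·k.
Rearranging, k^(1−α) = s / (n + g + δ).
k^0.58 = 0.29 / (0.030 + 0.021 + 0.044) = 0.29 / 0.095 = 3.0526
k* = 3.0526^(1/0.58) ≈ 6.8492
y* = (k*)^α = 6.8492^0.42 ≈ 2.2437
c* = (1 − s)·y* = (1 − 0.29) × 2.2437 ≈ 1.5930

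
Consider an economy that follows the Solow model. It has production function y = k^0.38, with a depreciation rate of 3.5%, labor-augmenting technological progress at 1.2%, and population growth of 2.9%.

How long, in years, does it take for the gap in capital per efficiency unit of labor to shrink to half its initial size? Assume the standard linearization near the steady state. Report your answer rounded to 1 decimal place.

Near the steady state the convergence rate is λ = (1 − α)(n + g + δ).
λ = (1 − 0.38) × 0.076 = 0.62 × 0.076 = 0.04712
Half-life = ln 2 / λ = 0.6931 / 0.04712 ≈ 14.71 years

about 14.7 years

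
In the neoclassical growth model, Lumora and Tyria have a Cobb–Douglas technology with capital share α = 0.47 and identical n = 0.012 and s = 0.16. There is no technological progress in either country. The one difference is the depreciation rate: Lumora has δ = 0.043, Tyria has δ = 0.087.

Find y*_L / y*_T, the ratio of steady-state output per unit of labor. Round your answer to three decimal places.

Steady-state y* = [s/(n + δ)]^(α/(1−α)), so the ratio is [ (s_L/(n + δ)_L) / (s_T/(n + δ)_T) ]^0.8868.
s_L/(n + δ)_L = 0.16/0.055 = 2.9091; s_T/(n + δ)_T = 0.16/0.099 = 1.6162.
Ratio = (2.9091/1.6162)^0.8868 = 1.8000^0.8868 ≈ 1.6841

y*_L / y*_T ≈ 1.684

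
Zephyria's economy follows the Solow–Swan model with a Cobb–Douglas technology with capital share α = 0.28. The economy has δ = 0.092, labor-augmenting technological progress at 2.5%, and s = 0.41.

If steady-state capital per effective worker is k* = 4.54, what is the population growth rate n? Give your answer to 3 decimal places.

n ≈ 0.021

Steady state requires s·f(k) = (n + g + δ)·k, i.e. s·k^α = (n + g + δ)·k.
So s / (n + g + δ) = (k*)^(1−α) = 4.54^0.72 = 2.9722.
Therefore n + g + δ = s / 2.9722 = 0.41 / 2.9722 = 0.1379, so n = 0.1379 − 0.117 = 0.0209.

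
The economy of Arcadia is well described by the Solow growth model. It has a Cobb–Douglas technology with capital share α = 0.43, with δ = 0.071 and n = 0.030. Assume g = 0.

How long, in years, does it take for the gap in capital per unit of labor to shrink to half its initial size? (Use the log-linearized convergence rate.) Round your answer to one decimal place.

half-life ≈ 12.0 years

Near the steady state the convergence rate is λ = (1 − α)(n + δ).
λ = (1 − 0.43) × 0.101 = 0.57 × 0.101 = 0.05757
Half-life = ln 2 / λ = 0.6931 / 0.05757 ≈ 12.04 years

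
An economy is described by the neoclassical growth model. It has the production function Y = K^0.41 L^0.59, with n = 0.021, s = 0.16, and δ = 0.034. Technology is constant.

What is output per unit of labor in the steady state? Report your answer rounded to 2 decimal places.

At the steady state, Δk = 0, so s·k^α = (n + δ)·k.
Dividing both sides by k: k^(1−α) = s / (n + δ).
k^0.59 = 0.16 / (0.021 + 0.034) = 0.16 / 0.055 = 2.9091
k* = 2.9091^(1/0.59) ≈ 6.1099
y* = (k*)^α = 6.1099^0.41 ≈ 2.1003

y* = 2.10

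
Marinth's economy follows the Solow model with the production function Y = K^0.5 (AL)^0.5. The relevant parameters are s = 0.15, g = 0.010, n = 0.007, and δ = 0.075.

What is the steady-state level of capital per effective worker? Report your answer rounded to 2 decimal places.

In steady state, investment equals break-even investment: s·k^α = (n + g + δ)·k.
Rearranging, k^(1−α) = s / (n + g + δ).
k^0.5 = 0.15 / (0.007 + 0.010 + 0.075) = 0.15 / 0.092 = 1.6304
k* = 1.6304^(1/0.5) ≈ 2.6582

k* ≈ 2.66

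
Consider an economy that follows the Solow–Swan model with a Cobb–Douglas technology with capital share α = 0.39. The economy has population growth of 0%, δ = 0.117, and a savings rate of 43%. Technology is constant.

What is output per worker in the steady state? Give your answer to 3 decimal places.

y* = 2.298

At the steady state, Δk = 0, so s·k^α = (n + δ)·k.
Rearranging, k^(1−α) = s / (n + δ).
k^0.61 = 0.43 / (0.000 + 0.117) = 0.43 / 0.117 = 3.6752
k* = 3.6752^(1/0.61) ≈ 8.4468
y* = (k*)^α = 8.4468^0.39 ≈ 2.2983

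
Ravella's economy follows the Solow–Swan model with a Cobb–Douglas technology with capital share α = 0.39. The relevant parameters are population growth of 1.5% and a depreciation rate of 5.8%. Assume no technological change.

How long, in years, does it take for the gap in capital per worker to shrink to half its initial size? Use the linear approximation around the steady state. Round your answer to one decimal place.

Near the steady state the convergence rate is λ = (1 − α)(n + δ).
λ = (1 − 0.39) × 0.073 = 0.61 × 0.073 = 0.04453
Half-life = ln 2 / λ = 0.6931 / 0.04453 ≈ 15.56 years

half-life ≈ 15.6 years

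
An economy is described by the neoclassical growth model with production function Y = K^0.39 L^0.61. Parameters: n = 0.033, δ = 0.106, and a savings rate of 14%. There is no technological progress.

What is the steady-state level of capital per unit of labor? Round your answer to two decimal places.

Steady state requires s·f(k) = (n + δ)·k, i.e. s·k^α = (n + δ)·k.
Dividing both sides by k: k^(1−α) = s / (n + δ).
k^0.61 = 0.14 / (0.033 + 0.106) = 0.14 / 0.139 = 1.0072
k* = 1.0072^(1/0.61) ≈ 1.0118

k* = 1.01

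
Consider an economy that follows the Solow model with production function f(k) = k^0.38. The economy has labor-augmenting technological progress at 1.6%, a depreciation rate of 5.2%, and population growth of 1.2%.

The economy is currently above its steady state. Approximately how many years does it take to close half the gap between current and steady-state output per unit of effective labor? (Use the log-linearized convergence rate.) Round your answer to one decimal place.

t_½ ≈ 14.0 years

Near the steady state the convergence rate is λ = (1 − α)(n + g + δ).
λ = (1 − 0.38) × 0.080 = 0.62 × 0.080 = 0.0496
Half-life = ln 2 / λ = 0.6931 / 0.0496 ≈ 13.97 years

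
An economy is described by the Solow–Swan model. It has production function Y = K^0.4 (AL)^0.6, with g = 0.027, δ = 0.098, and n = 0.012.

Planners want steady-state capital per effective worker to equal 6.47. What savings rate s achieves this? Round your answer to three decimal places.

In steady state, investment equals break-even investment: s·k^α = (n + g + δ)·k.
So s / (n + g + δ) = (k*)^(1−α) = 6.47^0.6 = 3.0658.
Therefore s = 3.0658 × (n + g + δ) = 3.0658 × 0.137 = 0.4200.

s ≈ 0.420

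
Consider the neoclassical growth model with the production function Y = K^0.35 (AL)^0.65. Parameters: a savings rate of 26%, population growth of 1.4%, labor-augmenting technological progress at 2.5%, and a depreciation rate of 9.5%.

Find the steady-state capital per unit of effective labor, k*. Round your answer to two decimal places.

k* ≈ 2.77

In steady state, investment equals break-even investment: s·k^α = (n + g + δ)·k.
Dividing both sides by k: k^(1−α) = s / (n + g + δ).
k^0.65 = 0.26 / (0.014 + 0.025 + 0.095) = 0.26 / 0.134 = 1.9403
k* = 1.9403^(1/0.65) ≈ 2.7725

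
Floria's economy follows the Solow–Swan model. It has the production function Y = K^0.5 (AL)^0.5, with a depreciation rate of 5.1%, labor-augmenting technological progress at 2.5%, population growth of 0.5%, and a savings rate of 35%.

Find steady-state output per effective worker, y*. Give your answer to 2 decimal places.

y* = 4.32

In steady state, investment equals break-even investment: s·k^α = (n + g + δ)·k.
Rearranging, k^(1−α) = s / (n + g + δ).
k^0.5 = 0.35 / (0.005 + 0.025 + 0.051) = 0.35 / 0.081 = 4.3210
k* = 4.3210^(1/0.5) ≈ 18.6710
y* = (k*)^α = 18.6710^0.5 ≈ 4.3210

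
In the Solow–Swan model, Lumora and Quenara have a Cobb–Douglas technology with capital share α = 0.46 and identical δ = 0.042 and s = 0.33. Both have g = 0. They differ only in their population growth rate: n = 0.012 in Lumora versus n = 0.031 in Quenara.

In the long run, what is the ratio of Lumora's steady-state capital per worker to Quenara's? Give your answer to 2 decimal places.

Steady-state k* = [s/(n + δ)]^(1/(1−α)), so the ratio is [ (s_L/(n + δ)_L) / (s_Q/(n + δ)_Q) ]^1.8519.
s_L/(n + δ)_L = 0.33/0.054 = 6.1111; s_Q/(n + δ)_Q = 0.33/0.073 = 4.5205.
Ratio = (6.1111/4.5205)^1.8519 = 1.3519^1.8519 ≈ 1.7478

ratio ≈ 1.75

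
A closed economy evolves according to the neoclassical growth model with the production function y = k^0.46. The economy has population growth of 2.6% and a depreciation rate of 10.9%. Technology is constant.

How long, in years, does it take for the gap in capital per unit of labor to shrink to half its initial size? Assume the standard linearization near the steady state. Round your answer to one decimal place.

half-life ≈ 9.5 years

Near the steady state the convergence rate is λ = (1 − α)(n + δ).
λ = (1 − 0.46) × 0.135 = 0.54 × 0.135 = 0.0729
Half-life = ln 2 / λ = 0.6931 / 0.0729 ≈ 9.51 years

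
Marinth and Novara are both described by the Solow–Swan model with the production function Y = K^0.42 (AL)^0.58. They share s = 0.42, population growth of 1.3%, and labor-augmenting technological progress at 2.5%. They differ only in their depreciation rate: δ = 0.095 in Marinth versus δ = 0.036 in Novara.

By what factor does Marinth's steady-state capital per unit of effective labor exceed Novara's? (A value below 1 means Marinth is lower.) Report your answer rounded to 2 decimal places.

Steady-state k* = [s/(n + g + δ)]^(1/(1−α)), so the ratio is [ (s_M/(n + g + δ)_M) / (s_N/(n + g + δ)_N) ]^1.7241.
s_M/(n + g + δ)_M = 0.42/0.133 = 3.1579; s_N/(n + g + δ)_N = 0.42/0.074 = 5.6757.
Ratio = (3.1579/5.6757)^1.7241 = 0.5564^1.7241 ≈ 0.3639

k*_M / k*_N ≈ 0.36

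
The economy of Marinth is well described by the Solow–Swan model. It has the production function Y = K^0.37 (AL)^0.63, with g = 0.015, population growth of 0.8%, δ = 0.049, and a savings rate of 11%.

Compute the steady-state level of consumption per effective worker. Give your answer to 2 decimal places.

c* = 1.14

At the steady state, Δk = 0, so s·k^α = (n + g + δ)·k.
Rearranging, k^(1−α) = s / (n + g + δ).
k^0.63 = 0.11 / (0.008 + 0.015 + 0.049) = 0.11 / 0.072 = 1.5278
k* = 1.5278^(1/0.63) ≈ 1.9596
y* = (k*)^α = 1.9596^0.37 ≈ 1.2826
c* = (1 − s)·y* = (1 − 0.11) × 1.2826 ≈ 1.1415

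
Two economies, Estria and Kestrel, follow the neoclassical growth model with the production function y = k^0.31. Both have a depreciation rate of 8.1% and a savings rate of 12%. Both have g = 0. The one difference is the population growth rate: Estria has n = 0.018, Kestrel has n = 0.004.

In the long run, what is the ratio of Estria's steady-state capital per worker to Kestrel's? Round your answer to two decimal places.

Steady-state k* = [s/(n + δ)]^(1/(1−α)), so the ratio is [ (s_E/(n + δ)_E) / (s_K/(n + δ)_K) ]^1.4493.
s_E/(n + δ)_E = 0.12/0.099 = 1.2121; s_K/(n + δ)_K = 0.12/0.085 = 1.4118.
Ratio = (1.2121/1.4118)^1.4493 = 0.8585^1.4493 ≈ 0.8016

k*_E / k*_K ≈ 0.80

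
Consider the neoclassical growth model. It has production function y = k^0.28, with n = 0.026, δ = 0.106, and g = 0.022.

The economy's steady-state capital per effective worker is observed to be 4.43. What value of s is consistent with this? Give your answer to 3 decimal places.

At the steady state, Δk = 0, so s·k^α = (n + g + δ)·k.
So s / (n + g + δ) = (k*)^(1−α) = 4.43^0.72 = 2.9202.
Therefore s = 2.9202 × (n + g + δ) = 2.9202 × 0.154 = 0.4497.

s ≈ 0.450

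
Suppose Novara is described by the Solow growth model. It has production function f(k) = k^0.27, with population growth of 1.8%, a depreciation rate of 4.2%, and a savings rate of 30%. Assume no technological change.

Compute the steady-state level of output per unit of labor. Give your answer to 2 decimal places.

y* ≈ 1.81

At the steady state, Δk = 0, so s·k^α = (n + δ)·k.
Rearranging, k^(1−α) = s / (n + δ).
k^0.73 = 0.30 / (0.018 + 0.042) = 0.30 / 0.060 = 5.0000
k* = 5.0000^(1/0.73) ≈ 9.0676
y* = (k*)^α = 9.0676^0.27 ≈ 1.8135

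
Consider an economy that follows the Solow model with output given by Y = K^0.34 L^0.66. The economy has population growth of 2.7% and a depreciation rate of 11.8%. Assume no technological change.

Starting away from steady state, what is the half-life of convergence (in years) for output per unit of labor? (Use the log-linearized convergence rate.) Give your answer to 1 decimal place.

about 7.2 years

Near the steady state the convergence rate is λ = (1 − α)(n + δ).
λ = (1 − 0.34) × 0.145 = 0.66 × 0.145 = 0.0957
Half-life = ln 2 / λ = 0.6931 / 0.0957 ≈ 7.24 years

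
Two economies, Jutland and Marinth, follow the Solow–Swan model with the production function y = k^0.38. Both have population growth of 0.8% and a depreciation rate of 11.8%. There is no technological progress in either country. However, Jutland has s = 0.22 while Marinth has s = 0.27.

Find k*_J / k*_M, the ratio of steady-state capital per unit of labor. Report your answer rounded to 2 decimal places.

k*_J / k*_M ≈ 0.72

Steady-state k* = [s/(n + δ)]^(1/(1−α)), so the ratio is [ (s_J/(n + δ)_J) / (s_M/(n + δ)_M) ]^1.6129.
s_J/(n + δ)_J = 0.22/0.126 = 1.7460; s_M/(n + δ)_M = 0.27/0.126 = 2.1429.
Ratio = (1.7460/2.1429)^1.6129 = 0.8148^1.6129 ≈ 0.7187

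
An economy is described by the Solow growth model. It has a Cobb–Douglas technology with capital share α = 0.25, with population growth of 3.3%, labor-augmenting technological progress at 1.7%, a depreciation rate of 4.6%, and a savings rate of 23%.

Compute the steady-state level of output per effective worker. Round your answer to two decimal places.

At the steady state, Δk = 0, so s·k^α = (n + g + δ)·k.
Dividing both sides by k: k^(1−α) = s / (n + g + δ).
k^0.75 = 0.23 / (0.033 + 0.017 + 0.046) = 0.23 / 0.096 = 2.3958
k* = 2.3958^(1/0.75) ≈ 3.2058
y* = (k*)^α = 3.2058^0.25 ≈ 1.3381

y* ≈ 1.34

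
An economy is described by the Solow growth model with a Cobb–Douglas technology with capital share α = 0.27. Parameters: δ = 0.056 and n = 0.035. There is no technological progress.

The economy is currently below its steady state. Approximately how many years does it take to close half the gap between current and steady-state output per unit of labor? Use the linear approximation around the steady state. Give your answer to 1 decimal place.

Near the steady state the convergence rate is λ = (1 − α)(n + δ).
λ = (1 − 0.27) × 0.091 = 0.73 × 0.091 = 0.06643
Half-life = ln 2 / λ = 0.6931 / 0.06643 ≈ 10.43 years

about 10.4 years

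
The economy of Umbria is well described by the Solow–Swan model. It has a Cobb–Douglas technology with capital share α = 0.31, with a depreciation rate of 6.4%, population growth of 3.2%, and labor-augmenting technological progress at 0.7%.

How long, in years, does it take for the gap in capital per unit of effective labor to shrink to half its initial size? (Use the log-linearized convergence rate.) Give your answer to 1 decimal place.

half-life ≈ 9.8 years

Near the steady state the convergence rate is λ = (1 − α)(n + g + δ).
λ = (1 − 0.31) × 0.103 = 0.69 × 0.103 = 0.07107
Half-life = ln 2 / λ = 0.6931 / 0.07107 ≈ 9.75 years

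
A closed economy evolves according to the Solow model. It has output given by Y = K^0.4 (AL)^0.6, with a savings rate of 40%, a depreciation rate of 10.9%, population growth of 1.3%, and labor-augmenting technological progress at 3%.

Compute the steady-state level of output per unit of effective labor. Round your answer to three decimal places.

At the steady state, Δk = 0, so s·k^α = (n + g + δ)·k.
Dividing both sides by k: k^(1−α) = s / (n + g + δ).
k^0.6 = 0.40 / (0.013 + 0.030 + 0.109) = 0.40 / 0.152 = 2.6316
k* = 2.6316^(1/0.6) ≈ 5.0161
y* = (k*)^α = 5.0161^0.4 ≈ 1.9061

y* = 1.906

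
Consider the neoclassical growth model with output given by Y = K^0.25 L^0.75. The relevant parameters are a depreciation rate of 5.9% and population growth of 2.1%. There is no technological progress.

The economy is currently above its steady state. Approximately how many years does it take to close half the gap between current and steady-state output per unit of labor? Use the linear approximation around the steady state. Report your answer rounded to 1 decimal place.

about 11.6 years

Near the steady state the convergence rate is λ = (1 − α)(n + δ).
λ = (1 − 0.25) × 0.080 = 0.75 × 0.080 = 0.0600
Half-life = ln 2 / λ = 0.6931 / 0.0600 ≈ 11.55 years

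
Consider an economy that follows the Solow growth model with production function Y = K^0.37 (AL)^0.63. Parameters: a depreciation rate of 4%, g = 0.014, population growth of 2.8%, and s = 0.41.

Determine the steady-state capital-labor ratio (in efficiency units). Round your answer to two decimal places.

Steady state requires s·f(k) = (n + g + δ)·k, i.e. s·k^α = (n + g + δ)·k.
Dividing both sides by k: k^(1−α) = s / (n + g + δ).
k^0.63 = 0.41 / (0.028 + 0.014 + 0.040) = 0.41 / 0.082 = 5.0000
k* = 5.0000^(1/0.63) ≈ 12.8670

k* = 12.87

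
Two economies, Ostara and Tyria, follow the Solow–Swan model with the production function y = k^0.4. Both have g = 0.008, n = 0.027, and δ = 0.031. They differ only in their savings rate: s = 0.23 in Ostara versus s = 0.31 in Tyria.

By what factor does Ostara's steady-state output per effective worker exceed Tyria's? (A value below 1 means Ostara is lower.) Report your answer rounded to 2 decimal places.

ratio ≈ 0.82

Steady-state y* = [s/(n + g + δ)]^(α/(1−α)), so the ratio is [ (s_O/(n + g + δ)_O) / (s_T/(n + g + δ)_T) ]^0.6667.
s_O/(n + g + δ)_O = 0.23/0.066 = 3.4848; s_T/(n + g + δ)_T = 0.31/0.066 = 4.6970.
Ratio = (3.4848/4.6970)^0.6667 = 0.7419^0.6667 ≈ 0.8195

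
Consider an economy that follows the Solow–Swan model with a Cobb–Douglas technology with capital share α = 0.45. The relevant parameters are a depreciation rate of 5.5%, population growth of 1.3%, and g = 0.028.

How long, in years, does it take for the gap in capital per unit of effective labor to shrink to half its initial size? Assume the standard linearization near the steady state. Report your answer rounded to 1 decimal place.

Near the steady state the convergence rate is λ = (1 − α)(n + g + δ).
λ = (1 − 0.45) × 0.096 = 0.55 × 0.096 = 0.0528
Half-life = ln 2 / λ = 0.6931 / 0.0528 ≈ 13.13 years

half-life ≈ 13.1 years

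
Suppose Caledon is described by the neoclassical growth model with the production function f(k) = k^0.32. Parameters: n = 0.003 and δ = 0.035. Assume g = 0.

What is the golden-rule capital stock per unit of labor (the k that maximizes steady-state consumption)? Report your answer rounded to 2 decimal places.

k_gold ≈ 22.95

The golden rule sets f'(k) = n + δ, i.e. α·k^(α−1) = n + δ.
So k^(1−α) = α / (n + δ) = 0.32 / 0.038 = 8.4211.
k_gold = 8.4211^(1/0.68) ≈ 22.9528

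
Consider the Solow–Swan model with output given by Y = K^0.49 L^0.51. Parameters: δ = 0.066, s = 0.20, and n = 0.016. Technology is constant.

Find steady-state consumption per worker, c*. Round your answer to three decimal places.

c* ≈ 1.884

At the steady state, Δk = 0, so s·k^α = (n + δ)·k.
Rearranging, k^(1−α) = s / (n + δ).
k^0.51 = 0.20 / (0.016 + 0.066) = 0.20 / 0.082 = 2.4390
k* = 2.4390^(1/0.51) ≈ 5.7443
y* = (k*)^α = 5.7443^0.49 ≈ 2.3552
c* = (1 − s)·y* = (1 − 0.20) × 2.3552 ≈ 1.8842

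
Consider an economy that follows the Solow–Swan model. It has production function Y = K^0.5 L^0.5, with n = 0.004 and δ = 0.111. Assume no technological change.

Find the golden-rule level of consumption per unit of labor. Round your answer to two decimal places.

At the golden rule, f'(k) = n + δ, so α·k^(α−1) = n + δ and k_gold = (α/(n + δ))^(1/(1−α)).
k_gold = (0.5/0.115)^(1/0.5) = 4.3478^2 ≈ 18.9034
c_gold = f(k_gold) − (n + δ)·k_gold = 4.3478 − 0.115×18.9034 ≈ 2.1739

c_gold ≈ 2.17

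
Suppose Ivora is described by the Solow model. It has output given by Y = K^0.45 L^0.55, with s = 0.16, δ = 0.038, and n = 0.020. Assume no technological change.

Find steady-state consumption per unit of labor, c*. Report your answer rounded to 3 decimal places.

In steady state, investment equals break-even investment: s·k^α = (n + δ)·k.
Rearranging, k^(1−α) = s / (n + δ).
k^0.55 = 0.16 / (0.020 + 0.038) = 0.16 / 0.058 = 2.7586
k* = 2.7586^(1/0.55) ≈ 6.3278
y* = (k*)^α = 6.3278^0.45 ≈ 2.2938
c* = (1 − s)·y* = (1 − 0.16) × 2.2938 ≈ 1.9268

c* ≈ 1.927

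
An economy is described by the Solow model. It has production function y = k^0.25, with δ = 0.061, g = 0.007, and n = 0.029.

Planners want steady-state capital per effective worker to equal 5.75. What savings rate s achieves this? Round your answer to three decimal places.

Steady state requires s·f(k) = (n + g + δ)·k, i.e. s·k^α = (n + g + δ)·k.
So s / (n + g + δ) = (k*)^(1−α) = 5.75^0.75 = 3.7132.
Therefore s = 3.7132 × (n + g + δ) = 3.7132 × 0.097 = 0.3602.

s ≈ 0.360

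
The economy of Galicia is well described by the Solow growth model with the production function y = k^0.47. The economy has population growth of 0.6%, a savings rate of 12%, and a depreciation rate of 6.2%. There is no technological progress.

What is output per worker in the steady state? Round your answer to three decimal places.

y* ≈ 1.655

At the steady state, Δk = 0, so s·k^α = (n + δ)·k.
Rearranging, k^(1−α) = s / (n + δ).
k^0.53 = 0.12 / (0.006 + 0.062) = 0.12 / 0.068 = 1.7647
k* = 1.7647^(1/0.53) ≈ 2.9202
y* = (k*)^α = 2.9202^0.47 ≈ 1.6548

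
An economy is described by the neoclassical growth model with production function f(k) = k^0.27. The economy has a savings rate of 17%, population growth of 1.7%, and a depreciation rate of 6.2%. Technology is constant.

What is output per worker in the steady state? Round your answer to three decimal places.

Steady state requires s·f(k) = (n + δ)·k, i.e. s·k^α = (n + δ)·k.
Rearranging, k^(1−α) = s / (n + δ).
k^0.73 = 0.17 / (0.017 + 0.062) = 0.17 / 0.079 = 2.1519
k* = 2.1519^(1/0.73) ≈ 2.8571
y* = (k*)^α = 2.8571^0.27 ≈ 1.3277

y* = 1.328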